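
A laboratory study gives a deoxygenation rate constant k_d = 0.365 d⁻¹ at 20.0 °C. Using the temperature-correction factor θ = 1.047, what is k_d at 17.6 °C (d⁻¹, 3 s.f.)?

k_d ≈ 0.327 d⁻¹

k_d(T₂) = k_d(T₁) · θ^(T₂−T₁) = 0.365 × 1.047^(17.6−20.0)
= 0.365 × 1.047^-2.40 = 0.365 × 0.8956 = 0.3269 d⁻¹.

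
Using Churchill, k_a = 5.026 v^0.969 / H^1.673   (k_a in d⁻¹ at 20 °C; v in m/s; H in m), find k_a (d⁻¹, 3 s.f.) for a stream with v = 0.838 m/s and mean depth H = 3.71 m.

k_a ≈ 0.472 d⁻¹

k_a = 5.026 × 0.838^0.969 / 3.71^1.673 = 5.026 × 0.8426 / 8.965 = 0.4724 d⁻¹.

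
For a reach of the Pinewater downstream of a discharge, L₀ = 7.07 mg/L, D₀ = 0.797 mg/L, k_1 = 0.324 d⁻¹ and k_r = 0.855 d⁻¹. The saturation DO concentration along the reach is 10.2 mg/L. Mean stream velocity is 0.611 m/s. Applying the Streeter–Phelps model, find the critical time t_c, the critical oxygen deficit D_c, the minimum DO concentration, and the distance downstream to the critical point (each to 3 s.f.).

t_c ≈ 1.44 d; D_c ≈ 1.68 mg/L; min DO ≈ 8.52 mg/L; x_c ≈ 76.2 km

At the critical point dD/dt = 0, so k_1 L₀ e^(−k_1 t) = k_r D. Substituting D(t) from the Streeter–Phelps equation and solving for t gives
t_c = ln[(k_r/k_1)(1 − D₀(k_r−k_1)/(k_1 L₀))] / (k_r−k_1).
Here k_r−k_1 = 0.5310 d⁻¹ and 1 − D₀(k_r−k_1)/(k_1 L₀) = 1 − 0.797×0.5310/(0.324×7.07) = 0.8152, so
t_c = ln(2.639 × 0.8152) / 0.5310 = 0.7661 / 0.5310 = 1.443 d.
L(t_c) = L₀ e^(−k_1 t_c) = 7.07 × 0.6266 = 4.430 mg/L, and at the critical point k_r D_c = k_1 L, so D_c = (0.324/0.855) × 4.430 = 1.679 mg/L.
Minimum DO = C_s − D_c = 10.2 − 1.679 = 8.521 mg/L.
x_c = v t_c = 0.611 m/s × 1.443 d × 86400 s/d = 76160 m ≈ 76.2 km.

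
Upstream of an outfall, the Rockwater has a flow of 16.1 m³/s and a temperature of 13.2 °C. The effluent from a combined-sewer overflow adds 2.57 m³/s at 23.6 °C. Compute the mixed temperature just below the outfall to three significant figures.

14.6 °C

Flow-weighted mixing: C = (Q_r C_r + Q_w C_w)/(Q_r + Q_w)
= (16.1×13.2 + 2.57×23.6)/(16.1 + 2.57) = 273.2/18.67 = 14.63 °C.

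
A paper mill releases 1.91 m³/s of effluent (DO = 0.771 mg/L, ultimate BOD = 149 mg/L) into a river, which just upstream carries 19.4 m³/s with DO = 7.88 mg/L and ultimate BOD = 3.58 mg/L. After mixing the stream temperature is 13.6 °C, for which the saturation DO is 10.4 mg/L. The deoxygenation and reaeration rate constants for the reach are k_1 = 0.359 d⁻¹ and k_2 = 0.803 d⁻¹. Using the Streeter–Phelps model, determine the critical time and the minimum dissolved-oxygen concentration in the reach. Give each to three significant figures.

t_c ≈ 1.21 d; minimum DO ≈ 5.59 mg/L

Mixed DO = (19.4×7.88 + 1.91×0.771)/(19.4+1.91) = 154.3/21.31 = 7.243 mg/L.
Mixed L₀ = (19.4×3.58 + 1.91×149)/(21.31) = 354.0/21.31 = 16.61 mg/L.
Initial deficit D₀ = C_s − DO₀ = 10.4 − 7.243 = 3.157 mg/L.
t_c = (1/0.4440) ln[(0.803/0.359)(1 − 3.157×0.4440/(0.359×16.61))] = 2.252 × ln(1.711) = 1.210 d.
D_c = (0.359/0.803) × 16.61 × e^(−0.359×1.210) = 0.4471 × 16.61 × 0.6477 = 4.811 mg/L.
Minimum DO = 10.4 − 4.811 = 5.589 mg/L.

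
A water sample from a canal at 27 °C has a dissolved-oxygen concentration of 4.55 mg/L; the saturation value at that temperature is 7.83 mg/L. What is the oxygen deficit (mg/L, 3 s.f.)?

D ≈ 3.28 mg/L

D = C_s − C = 7.83 − 4.55 = 3.28 mg/L.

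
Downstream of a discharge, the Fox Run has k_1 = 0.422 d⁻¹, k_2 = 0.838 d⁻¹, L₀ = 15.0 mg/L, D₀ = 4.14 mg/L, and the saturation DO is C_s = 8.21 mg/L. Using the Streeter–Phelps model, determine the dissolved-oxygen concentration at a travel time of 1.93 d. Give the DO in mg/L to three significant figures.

DO ≈ 3.67 mg/L

k_1 L₀/(k_2−k_1) = 0.422×15.0/(0.838−0.422) = 6.330/0.4160 = 15.22 mg/L.
e^(−k_1 t) = e^(−0.422×1.930) = 0.4429; e^(−k_2 t) = e^(−0.838×1.930) = 0.1984.
D = 15.22 × (0.4429 − 0.1984) + 4.14 × 0.1984 = 3.720 + 0.8215 = 4.541 mg/L.
DO = C_s − D = 8.21 − 4.541 = 3.669 mg/L.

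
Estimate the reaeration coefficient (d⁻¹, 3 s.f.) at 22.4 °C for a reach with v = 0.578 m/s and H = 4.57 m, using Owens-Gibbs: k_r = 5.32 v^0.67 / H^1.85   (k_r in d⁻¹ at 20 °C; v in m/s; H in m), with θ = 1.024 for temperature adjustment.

k_r ≈ 0.235 d⁻¹

k_r(20) = 5.32 × 0.578^0.67 / 4.57^1.85 = 5.32 × 0.6926 / 16.63 = 0.2216 d⁻¹.
k_r(22.4) = 0.2216 × 1.024^(22.4−20) = 0.2216 × 1.059 = 0.2346 d⁻¹.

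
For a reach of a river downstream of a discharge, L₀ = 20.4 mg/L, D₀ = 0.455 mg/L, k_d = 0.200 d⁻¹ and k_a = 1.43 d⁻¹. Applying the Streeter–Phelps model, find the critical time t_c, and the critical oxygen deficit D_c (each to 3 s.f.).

t_c ≈ 1.48 d; D_c ≈ 2.12 mg/L

With k_a/k_d = 7.150 and 1 − D₀(k_a−k_d)/(k_d L₀) = 0.8628,
t_c = ln(7.150 × 0.8628) / (1.43 − 0.200) = ln(6.169) / 1.230 = 1.820/1.230 = 1.479 d.
D_c = (k_d/k_a) L₀ e^(−k_d t_c) = (0.200/1.43) × 20.4 × e^(−0.200×1.479) = 0.1399 × 20.4 × 0.7439 = 2.122 mg/L.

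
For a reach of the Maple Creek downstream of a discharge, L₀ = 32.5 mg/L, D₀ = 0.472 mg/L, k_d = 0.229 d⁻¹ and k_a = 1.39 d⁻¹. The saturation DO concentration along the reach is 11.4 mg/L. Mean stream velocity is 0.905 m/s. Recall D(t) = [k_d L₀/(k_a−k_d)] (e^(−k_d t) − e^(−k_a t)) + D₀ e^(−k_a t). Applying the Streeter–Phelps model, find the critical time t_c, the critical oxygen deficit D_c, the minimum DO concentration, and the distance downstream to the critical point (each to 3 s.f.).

t_c ≈ 1.49 d; D_c ≈ 3.81 mg/L; min DO ≈ 7.59 mg/L; x_c ≈ 116 km

At the critical point dD/dt = 0, so k_d L₀ e^(−k_d t) = k_a D. Substituting D(t) from the Streeter–Phelps equation and solving for t gives
t_c = ln[(k_a/k_d)(1 − D₀(k_a−k_d)/(k_d L₀))] / (k_a−k_d).
Here k_a−k_d = 1.161 d⁻¹ and 1 − D₀(k_a−k_d)/(k_d L₀) = 1 − 0.472×1.161/(0.229×32.5) = 0.9264, so
t_c = ln(6.070 × 0.9264) / 1.161 = 1.727 / 1.161 = 1.487 d.
D_c = (k_d/k_a) L₀ e^(−k_d t_c) = (0.229/1.39) × 32.5 × e^(−0.229×1.487) = 0.1647 × 32.5 × 0.7113 = 3.809 mg/L.
Minimum DO = C_s − D_c = 11.4 − 3.809 = 7.591 mg/L.
x_c = v t_c = 0.905 m/s × 1.487 d × 86400 s/d = 116300 m ≈ 116 km.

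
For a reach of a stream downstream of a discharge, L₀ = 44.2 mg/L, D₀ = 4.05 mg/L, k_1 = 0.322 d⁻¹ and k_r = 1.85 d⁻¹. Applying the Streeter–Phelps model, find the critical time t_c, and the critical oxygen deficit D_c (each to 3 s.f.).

t_c ≈ 0.771 d; D_c ≈ 6.00 mg/L

t_c = [1/(k_r−k_1)] ln[(k_r/k_1)(1 − D₀(k_r−k_1)/(k_1 L₀))]
= [1/(1.85−0.322)] ln[(1.85/0.322)(1 − 4.05×1.528/(0.322×44.2))]
= (1/1.528) ln[5.745 × 0.5652] = 0.6545 × ln(3.247) = 0.6545 × 1.178 = 0.7708 d.
D_c = (k_1/k_r) L₀ e^(−k_1 t_c) = (0.322/1.85) × 44.2 × e^(−0.322×0.7708) = 0.1741 × 44.2 × 0.7802 = 6.002 mg/L.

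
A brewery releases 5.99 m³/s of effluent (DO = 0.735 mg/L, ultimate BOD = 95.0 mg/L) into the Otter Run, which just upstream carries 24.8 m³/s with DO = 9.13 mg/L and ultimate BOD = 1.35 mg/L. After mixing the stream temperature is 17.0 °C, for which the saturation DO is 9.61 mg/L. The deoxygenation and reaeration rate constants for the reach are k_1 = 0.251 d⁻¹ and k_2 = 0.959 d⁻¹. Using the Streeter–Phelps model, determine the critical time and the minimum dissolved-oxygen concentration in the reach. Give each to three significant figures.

Mixed DO = (24.8×9.13 + 5.99×0.735)/(24.8+5.99) = 230.8/30.79 = 7.497 mg/L.
Mixed L₀ = (24.8×1.35 + 5.99×95.0)/(30.79) = 602.5/30.79 = 19.57 mg/L.
Initial deficit D₀ = C_s − DO₀ = 9.61 − 7.497 = 2.113 mg/L.
t_c = (1/0.7080) ln[(0.959/0.251)(1 − 2.113×0.7080/(0.251×19.57))] = 1.412 × ln(2.657) = 1.380 d.
D_c = (0.251/0.959) × 19.57 × e^(−0.251×1.380) = 0.2617 × 19.57 × 0.7072 = 3.622 mg/L.
Minimum DO = 9.61 − 3.622 = 5.988 mg/L.

t_c ≈ 1.38 d; minimum DO ≈ 5.99 mg/L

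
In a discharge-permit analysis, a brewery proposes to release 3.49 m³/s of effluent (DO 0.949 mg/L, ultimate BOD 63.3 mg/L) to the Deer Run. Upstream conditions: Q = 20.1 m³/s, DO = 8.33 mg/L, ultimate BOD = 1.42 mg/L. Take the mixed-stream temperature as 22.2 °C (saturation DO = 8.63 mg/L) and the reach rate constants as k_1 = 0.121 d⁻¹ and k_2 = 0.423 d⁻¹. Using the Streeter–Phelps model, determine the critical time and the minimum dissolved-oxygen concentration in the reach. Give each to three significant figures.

Mixed DO = (20.1×8.33 + 3.49×0.949)/(20.1+3.49) = 170.7/23.59 = 7.238 mg/L.
Mixed L₀ = (20.1×1.42 + 3.49×63.3)/(23.59) = 249.5/23.59 = 10.57 mg/L.
Initial deficit D₀ = C_s − DO₀ = 8.63 − 7.238 = 1.392 mg/L.
t_c = (1/0.3020) ln[(0.423/0.121)(1 − 1.392×0.3020/(0.121×10.57))] = 3.311 × ln(2.347) = 2.825 d.
D_c = (0.121/0.423) × 10.57 × e^(−0.121×2.825) = 0.2861 × 10.57 × 0.7104 = 2.149 mg/L.
Minimum DO = 8.63 − 2.149 = 6.481 mg/L.

t_c ≈ 2.83 d; minimum DO ≈ 6.48 mg/L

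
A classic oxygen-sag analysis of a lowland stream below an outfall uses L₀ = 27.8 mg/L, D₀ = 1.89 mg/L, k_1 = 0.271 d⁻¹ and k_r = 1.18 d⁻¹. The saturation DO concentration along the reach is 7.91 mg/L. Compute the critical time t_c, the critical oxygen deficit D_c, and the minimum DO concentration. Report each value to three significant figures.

t_c ≈ 1.33 d; D_c ≈ 4.45 mg/L; min DO ≈ 3.46 mg/L

t_c = [1/(k_r−k_1)] ln[(k_r/k_1)(1 − D₀(k_r−k_1)/(k_1 L₀))]
= [1/(1.18−0.271)] ln[(1.18/0.271)(1 − 1.89×0.9090/(0.271×27.8))]
= (1/0.9090) ln[4.354 × 0.7720] = 1.100 × ln(3.361) = 1.100 × 1.212 = 1.334 d.
L(t_c) = L₀ e^(−k_1 t_c) = 27.8 × 0.6967 = 19.37 mg/L, and at the critical point k_r D_c = k_1 L, so D_c = (0.271/1.18) × 19.37 = 4.448 mg/L.
Minimum DO = C_s − D_c = 7.91 − 4.448 = 3.462 mg/L.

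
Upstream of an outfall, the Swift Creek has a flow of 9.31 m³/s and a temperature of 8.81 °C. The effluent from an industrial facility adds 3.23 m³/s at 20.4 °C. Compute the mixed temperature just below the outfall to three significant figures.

Flow-weighted mixing: C = (Q_r C_r + Q_w C_w)/(Q_r + Q_w)
= (9.31×8.81 + 3.23×20.4)/(9.31 + 3.23) = 147.9/12.54 = 11.80 °C.

11.8 °C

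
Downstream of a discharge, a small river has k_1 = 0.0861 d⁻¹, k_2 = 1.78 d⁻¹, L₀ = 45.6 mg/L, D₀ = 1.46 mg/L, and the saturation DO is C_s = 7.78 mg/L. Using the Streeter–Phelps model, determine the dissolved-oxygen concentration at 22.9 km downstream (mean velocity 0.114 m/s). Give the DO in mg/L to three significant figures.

Travel time t = x/v = 22.9 km / (0.114 m/s) = 22900 m / 0.114 m/s = 200900 s = 2.325 d.
k_1 L₀/(k_2−k_1) = 0.0861×45.6/(1.78−0.0861) = 3.926/1.694 = 2.318 mg/L.
e^(−k_1 t) = e^(−0.0861×2.325) = 0.8186; e^(−k_2 t) = e^(−1.78×2.325) = 0.01595.
D = 2.318 × (0.8186 − 0.01595) + 1.46 × 0.01595 = 1.860 + 0.02328 = 1.884 mg/L.
DO = C_s − D = 7.78 − 1.884 = 5.896 mg/L.

DO ≈ 5.90 mg/L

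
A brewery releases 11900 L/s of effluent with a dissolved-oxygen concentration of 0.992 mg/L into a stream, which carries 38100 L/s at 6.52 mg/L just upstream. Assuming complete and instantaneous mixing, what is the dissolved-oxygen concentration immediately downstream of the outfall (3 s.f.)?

5.20 mg/L

Flow-weighted mixing: C = (Q_r C_r + Q_w C_w)/(Q_r + Q_w)
= (38100×6.52 + 11900×0.992)/(38100 + 11900) = 260200/50000 = 5.204 mg/L.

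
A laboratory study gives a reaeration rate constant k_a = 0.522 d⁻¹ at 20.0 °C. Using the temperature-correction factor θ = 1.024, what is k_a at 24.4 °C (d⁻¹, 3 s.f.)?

k_a(T₂) = k_a(T₁) · θ^(T₂−T₁) = 0.522 × 1.024^(24.4−20.0)
= 0.522 × 1.024^4.40 = 0.522 × 1.110 = 0.5794 d⁻¹.

k_a ≈ 0.579 d⁻¹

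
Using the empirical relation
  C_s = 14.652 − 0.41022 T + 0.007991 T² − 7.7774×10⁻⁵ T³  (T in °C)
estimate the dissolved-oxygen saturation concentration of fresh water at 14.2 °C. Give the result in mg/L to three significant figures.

C_s = 14.652 − 0.41022×14.2 + 0.007991×14.2² − 7.7774×10⁻⁵×14.2³ = 10.22 mg/L.

C_s ≈ 10.2 mg/L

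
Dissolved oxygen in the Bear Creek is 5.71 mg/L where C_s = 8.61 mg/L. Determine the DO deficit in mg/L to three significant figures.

D = C_s − C = 8.61 − 5.71 = 2.90 mg/L.

D ≈ 2.90 mg/L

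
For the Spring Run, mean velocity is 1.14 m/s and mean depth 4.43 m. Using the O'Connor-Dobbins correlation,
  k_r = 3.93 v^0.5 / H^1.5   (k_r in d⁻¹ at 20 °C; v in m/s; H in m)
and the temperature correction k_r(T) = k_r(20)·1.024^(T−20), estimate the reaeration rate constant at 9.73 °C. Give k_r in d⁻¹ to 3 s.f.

k_r(20) = 3.93 × 1.14^0.5 / 4.43^1.5 = 3.93 × 1.068 / 9.324 = 0.4500 d⁻¹.
k_r(9.73) = 0.4500 × 1.024^(9.73−20) = 0.4500 × 0.7838 = 0.3527 d⁻¹.

k_r ≈ 0.353 d⁻¹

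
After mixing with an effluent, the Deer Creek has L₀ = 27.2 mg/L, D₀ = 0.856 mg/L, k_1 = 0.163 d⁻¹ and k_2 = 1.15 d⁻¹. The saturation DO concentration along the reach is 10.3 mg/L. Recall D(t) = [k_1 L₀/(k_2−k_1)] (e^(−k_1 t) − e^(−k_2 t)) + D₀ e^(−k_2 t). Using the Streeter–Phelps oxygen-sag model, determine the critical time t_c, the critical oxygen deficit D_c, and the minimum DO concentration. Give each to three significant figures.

t_c ≈ 1.77 d; D_c ≈ 2.89 mg/L; min DO ≈ 7.41 mg/L

At the critical point dD/dt = 0, so k_1 L₀ e^(−k_1 t) = k_2 D. Substituting D(t) from the Streeter–Phelps equation and solving for t gives
t_c = ln[(k_2/k_1)(1 − D₀(k_2−k_1)/(k_1 L₀))] / (k_2−k_1).
Here k_2−k_1 = 0.9870 d⁻¹ and 1 − D₀(k_2−k_1)/(k_1 L₀) = 1 − 0.856×0.9870/(0.163×27.2) = 0.8094, so
t_c = ln(7.055 × 0.8094) / 0.9870 = 1.742 / 0.9870 = 1.765 d.
L(t_c) = L₀ e^(−k_1 t_c) = 27.2 × 0.7500 = 20.40 mg/L, and at the critical point k_2 D_c = k_1 L, so D_c = (0.163/1.15) × 20.40 = 2.891 mg/L.
Minimum DO = C_s − D_c = 10.3 − 2.891 = 7.409 mg/L.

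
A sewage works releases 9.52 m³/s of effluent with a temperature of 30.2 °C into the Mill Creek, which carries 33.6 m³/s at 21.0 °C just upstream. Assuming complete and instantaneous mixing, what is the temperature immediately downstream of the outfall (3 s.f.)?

23.0 °C

Flow-weighted mixing: C = (Q_r C_r + Q_w C_w)/(Q_r + Q_w)
= (33.6×21.0 + 9.52×30.2)/(33.6 + 9.52) = 993.1/43.12 = 23.03 °C.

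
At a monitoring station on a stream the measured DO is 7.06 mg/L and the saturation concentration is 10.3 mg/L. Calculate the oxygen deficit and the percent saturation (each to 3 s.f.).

D = C_s − C = 10.3 − 7.06 = 3.24 mg/L.
% saturation = 7.06/10.3 × 100 = 68.5 %.

D ≈ 3.24 mg/L; 68.5 % saturation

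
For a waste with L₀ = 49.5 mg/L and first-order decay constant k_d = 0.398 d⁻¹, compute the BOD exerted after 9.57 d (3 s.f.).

y_t = L₀(1 − e^(−k_d t)) = 49.5 × (1 − e^(−0.398×9.57))
= 49.5 × (1 − 0.02217) = 49.5 × 0.9778 = 48.40 mg/L.

y ≈ 48.4 mg/L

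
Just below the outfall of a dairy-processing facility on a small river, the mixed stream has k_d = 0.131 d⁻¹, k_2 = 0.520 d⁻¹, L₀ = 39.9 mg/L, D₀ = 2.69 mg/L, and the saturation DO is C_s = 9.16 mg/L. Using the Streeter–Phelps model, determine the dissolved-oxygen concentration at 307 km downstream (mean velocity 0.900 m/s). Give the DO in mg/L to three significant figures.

Travel time t = x/v = 307 km / (0.900 m/s) = 307000 m / 0.900 m/s = 341100 s = 3.948 d.
k_d L₀/(k_2−k_d) = 0.131×39.9/(0.520−0.131) = 5.227/0.3890 = 13.44 mg/L.
e^(−k_d t) = e^(−0.131×3.948) = 0.5962; e^(−k_2 t) = e^(−0.520×3.948) = 0.1284.
D = 13.44 × (0.5962 − 0.1284) + 2.69 × 0.1284 = 6.286 + 0.3453 = 6.632 mg/L.
DO = C_s − D = 9.16 − 6.632 = 2.528 mg/L.

DO ≈ 2.53 mg/L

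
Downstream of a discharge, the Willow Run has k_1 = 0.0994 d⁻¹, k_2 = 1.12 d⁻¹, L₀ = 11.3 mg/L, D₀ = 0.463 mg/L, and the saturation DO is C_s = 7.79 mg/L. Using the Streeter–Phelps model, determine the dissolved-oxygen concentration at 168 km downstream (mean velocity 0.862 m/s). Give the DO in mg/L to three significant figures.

Travel time t = x/v = 168 km / (0.862 m/s) = 168000 m / 0.862 m/s = 194900 s = 2.256 d.
k_1 L₀/(k_2−k_1) = 0.0994×11.3/(1.12−0.0994) = 1.123/1.021 = 1.101 mg/L.
e^(−k_1 t) = e^(−0.0994×2.256) = 0.7991; e^(−k_2 t) = e^(−1.12×2.256) = 0.07994.
D = 1.101 × (0.7991 − 0.07994) + 0.463 × 0.07994 = 0.7915 + 0.03701 = 0.8285 mg/L.
DO = C_s − D = 7.79 − 0.8285 = 6.961 mg/L.

DO ≈ 6.96 mg/L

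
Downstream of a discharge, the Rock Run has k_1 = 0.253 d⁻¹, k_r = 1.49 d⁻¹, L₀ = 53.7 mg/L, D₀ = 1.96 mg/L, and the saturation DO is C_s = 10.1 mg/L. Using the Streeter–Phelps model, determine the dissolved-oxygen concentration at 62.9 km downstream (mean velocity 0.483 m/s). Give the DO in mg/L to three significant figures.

Travel time t = x/v = 62.9 km / (0.483 m/s) = 62900 m / 0.483 m/s = 130200 s = 1.507 d.
k_1 L₀/(k_r−k_1) = 0.253×53.7/(1.49−0.253) = 13.59/1.237 = 10.98 mg/L.
e^(−k_1 t) = e^(−0.253×1.507) = 0.6829; e^(−k_r t) = e^(−1.49×1.507) = 0.1058.
D = 10.98 × (0.6829 − 0.1058) + 1.96 × 0.1058 = 6.338 + 0.2074 = 6.546 mg/L.
DO = C_s − D = 10.1 − 6.546 = 3.554 mg/L.

DO ≈ 3.55 mg/L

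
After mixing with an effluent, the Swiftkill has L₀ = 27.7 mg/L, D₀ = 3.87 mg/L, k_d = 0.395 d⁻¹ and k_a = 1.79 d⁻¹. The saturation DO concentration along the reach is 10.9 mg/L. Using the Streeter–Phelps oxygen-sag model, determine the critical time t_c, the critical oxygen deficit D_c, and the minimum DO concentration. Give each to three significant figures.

t_c = [1/(k_a−k_d)] ln[(k_a/k_d)(1 − D₀(k_a−k_d)/(k_d L₀))]
= [1/(1.79−0.395)] ln[(1.79/0.395)(1 − 3.87×1.395/(0.395×27.7))]
= (1/1.395) ln[4.532 × 0.5066] = 0.7168 × ln(2.296) = 0.7168 × 0.8310 = 0.5957 d.
L(t_c) = L₀ e^(−k_d t_c) = 27.7 × 0.7903 = 21.89 mg/L, and at the critical point k_a D_c = k_d L, so D_c = (0.395/1.79) × 21.89 = 4.831 mg/L.
Minimum DO = C_s − D_c = 10.9 − 4.831 = 6.069 mg/L.

t_c ≈ 0.596 d; D_c ≈ 4.83 mg/L; min DO ≈ 6.07 mg/L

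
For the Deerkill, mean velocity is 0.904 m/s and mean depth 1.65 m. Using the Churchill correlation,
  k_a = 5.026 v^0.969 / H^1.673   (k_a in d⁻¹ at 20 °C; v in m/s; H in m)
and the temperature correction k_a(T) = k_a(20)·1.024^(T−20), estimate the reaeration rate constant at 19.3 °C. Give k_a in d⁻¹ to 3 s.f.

k_a ≈ 1.94 d⁻¹

k_a(20) = 5.026 × 0.904^0.969 / 1.65^1.673 = 5.026 × 0.9068 / 2.311 = 1.972 d⁻¹.
k_a(19.3) = 1.972 × 1.024^(19.3−20) = 1.972 × 0.9835 = 1.939 d⁻¹.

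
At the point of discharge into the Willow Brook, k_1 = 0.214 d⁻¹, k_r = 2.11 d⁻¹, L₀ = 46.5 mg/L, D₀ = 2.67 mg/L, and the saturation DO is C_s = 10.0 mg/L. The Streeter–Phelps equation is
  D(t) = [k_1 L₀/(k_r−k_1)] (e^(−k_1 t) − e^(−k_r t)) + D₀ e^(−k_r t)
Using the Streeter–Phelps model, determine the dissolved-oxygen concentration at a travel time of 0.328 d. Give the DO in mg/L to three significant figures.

DO ≈ 6.40 mg/L

k_1 L₀/(k_r−k_1) = 0.214×46.5/(2.11−0.214) = 9.951/1.896 = 5.248 mg/L.
e^(−k_1 t) = e^(−0.214×0.3280) = 0.9322; e^(−k_r t) = e^(−2.11×0.3280) = 0.5005.
D = 5.248 × (0.9322 − 0.5005) + 2.67 × 0.5005 = 2.266 + 1.336 = 3.602 mg/L.
DO = C_s − D = 10.0 − 3.602 = 6.398 mg/L.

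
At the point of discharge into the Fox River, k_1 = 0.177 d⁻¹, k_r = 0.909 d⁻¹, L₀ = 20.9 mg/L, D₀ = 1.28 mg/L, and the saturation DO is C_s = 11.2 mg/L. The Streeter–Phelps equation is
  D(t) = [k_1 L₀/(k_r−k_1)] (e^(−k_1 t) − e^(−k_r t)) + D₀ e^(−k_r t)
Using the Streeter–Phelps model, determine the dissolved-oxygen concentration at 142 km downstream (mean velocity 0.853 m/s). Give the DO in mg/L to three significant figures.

Travel time t = x/v = 142 km / (0.853 m/s) = 142000 m / 0.853 m/s = 166500 s = 1.927 d.
k_1 L₀/(k_r−k_1) = 0.177×20.9/(0.909−0.177) = 3.699/0.7320 = 5.054 mg/L.
e^(−k_1 t) = e^(−0.177×1.927) = 0.7110; e^(−k_r t) = e^(−0.909×1.927) = 0.1735.
D = 5.054 × (0.7110 − 0.1735) + 1.28 × 0.1735 = 2.716 + 0.2221 = 2.939 mg/L.
DO = C_s − D = 11.2 − 2.939 = 8.261 mg/L.

DO ≈ 8.26 mg/L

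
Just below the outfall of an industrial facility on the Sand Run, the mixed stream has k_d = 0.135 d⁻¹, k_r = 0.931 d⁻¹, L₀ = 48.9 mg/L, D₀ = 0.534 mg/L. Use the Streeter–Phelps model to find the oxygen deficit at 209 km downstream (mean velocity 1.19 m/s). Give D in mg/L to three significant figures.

Travel time t = x/v = 209 km / (1.19 m/s) = 209000 m / 1.19 m/s = 175600 s = 2.033 d.
k_d L₀/(k_r−k_d) = 0.135×48.9/(0.931−0.135) = 6.602/0.7960 = 8.293 mg/L.
e^(−k_d t) = e^(−0.135×2.033) = 0.7600; e^(−k_r t) = e^(−0.931×2.033) = 0.1507.
D = 8.293 × (0.7600 − 0.1507) + 0.534 × 0.1507 = 5.053 + 0.08047 = 5.134 mg/L.

D ≈ 5.13 mg/L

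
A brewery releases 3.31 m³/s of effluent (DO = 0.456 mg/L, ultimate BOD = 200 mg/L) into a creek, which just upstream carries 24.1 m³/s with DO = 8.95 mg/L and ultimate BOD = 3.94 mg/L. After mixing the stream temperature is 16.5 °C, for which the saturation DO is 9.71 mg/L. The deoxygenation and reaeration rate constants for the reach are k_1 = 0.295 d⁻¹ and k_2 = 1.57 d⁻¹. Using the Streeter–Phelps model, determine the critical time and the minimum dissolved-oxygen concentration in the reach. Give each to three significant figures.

t_c ≈ 1.05 d; minimum DO ≈ 5.91 mg/L

Mixed DO = (24.1×8.95 + 3.31×0.456)/(24.1+3.31) = 217.2/27.41 = 7.924 mg/L.
Mixed L₀ = (24.1×3.94 + 3.31×200)/(27.41) = 757.0/27.41 = 27.62 mg/L.
Initial deficit D₀ = C_s − DO₀ = 9.71 − 7.924 = 1.786 mg/L.
t_c = (1/1.275) ln[(1.57/0.295)(1 − 1.786×1.275/(0.295×27.62))] = 0.7843 × ln(3.835) = 1.054 d.
D_c = (0.295/1.57) × 27.62 × e^(−0.295×1.054) = 0.1879 × 27.62 × 0.7327 = 3.802 mg/L.
Minimum DO = 9.71 − 3.802 = 5.908 mg/L.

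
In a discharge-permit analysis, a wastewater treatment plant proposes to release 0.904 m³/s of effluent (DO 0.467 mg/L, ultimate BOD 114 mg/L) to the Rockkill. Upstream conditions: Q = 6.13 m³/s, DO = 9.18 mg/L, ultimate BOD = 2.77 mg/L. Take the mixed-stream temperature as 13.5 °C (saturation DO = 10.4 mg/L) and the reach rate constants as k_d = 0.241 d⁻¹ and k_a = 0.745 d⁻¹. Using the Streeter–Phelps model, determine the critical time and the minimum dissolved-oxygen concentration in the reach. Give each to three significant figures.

t_c ≈ 1.57 d; minimum DO ≈ 6.62 mg/L

Mixed DO = (6.13×9.18 + 0.904×0.467)/(6.13+0.904) = 56.70/7.034 = 8.060 mg/L.
Mixed L₀ = (6.13×2.77 + 0.904×114)/(7.034) = 120.0/7.034 = 17.07 mg/L.
Initial deficit D₀ = C_s − DO₀ = 10.4 − 8.060 = 2.340 mg/L.
t_c = (1/0.5040) ln[(0.745/0.241)(1 − 2.340×0.5040/(0.241×17.07))] = 1.984 × ln(2.205) = 1.569 d.
D_c = (0.241/0.745) × 17.07 × e^(−0.241×1.569) = 0.3235 × 17.07 × 0.6852 = 3.782 mg/L.
Minimum DO = 10.4 − 3.782 = 6.618 mg/L.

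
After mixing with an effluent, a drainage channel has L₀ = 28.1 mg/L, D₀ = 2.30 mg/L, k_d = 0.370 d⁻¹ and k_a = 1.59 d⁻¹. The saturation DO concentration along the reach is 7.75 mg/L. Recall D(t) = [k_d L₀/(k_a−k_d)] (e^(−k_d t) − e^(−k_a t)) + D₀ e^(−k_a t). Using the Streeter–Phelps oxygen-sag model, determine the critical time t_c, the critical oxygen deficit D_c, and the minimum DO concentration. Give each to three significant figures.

With k_a/k_d = 4.297 and 1 − D₀(k_a−k_d)/(k_d L₀) = 0.7301,
t_c = ln(4.297 × 0.7301) / (1.59 − 0.370) = ln(3.138) / 1.220 = 1.143/1.220 = 0.9372 d.
L(t_c) = L₀ e^(−k_d t_c) = 28.1 × 0.7070 = 19.87 mg/L, and at the critical point k_a D_c = k_d L, so D_c = (0.370/1.59) × 19.87 = 4.623 mg/L.
Minimum DO = C_s − D_c = 7.75 − 4.623 = 3.127 mg/L.

t_c ≈ 0.937 d; D_c ≈ 4.62 mg/L; min DO ≈ 3.13 mg/L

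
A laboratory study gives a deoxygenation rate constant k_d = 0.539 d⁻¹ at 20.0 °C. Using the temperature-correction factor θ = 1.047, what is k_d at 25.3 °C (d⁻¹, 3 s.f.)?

k_d(T₂) = k_d(T₁) · θ^(T₂−T₁) = 0.539 × 1.047^(25.3−20.0)
= 0.539 × 1.047^5.30 = 0.539 × 1.276 = 0.6876 d⁻¹.

k_d ≈ 0.688 d⁻¹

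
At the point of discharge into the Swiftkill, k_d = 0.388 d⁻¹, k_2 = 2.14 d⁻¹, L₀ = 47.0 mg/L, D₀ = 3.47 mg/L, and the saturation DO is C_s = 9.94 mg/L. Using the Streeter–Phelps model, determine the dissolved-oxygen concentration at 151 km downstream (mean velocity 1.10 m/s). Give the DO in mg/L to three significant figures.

DO ≈ 4.55 mg/L

Travel time t = x/v = 151 km / (1.10 m/s) = 151000 m / 1.10 m/s = 137300 s = 1.589 d.
k_d L₀/(k_2−k_d) = 0.388×47.0/(2.14−0.388) = 18.24/1.752 = 10.41 mg/L.
e^(−k_d t) = e^(−0.388×1.589) = 0.5399; e^(−k_2 t) = e^(−2.14×1.589) = 0.03337.
D = 10.41 × (0.5399 − 0.03337) + 3.47 × 0.03337 = 5.272 + 0.1158 = 5.388 mg/L.
DO = C_s − D = 9.94 − 5.388 = 4.552 mg/L.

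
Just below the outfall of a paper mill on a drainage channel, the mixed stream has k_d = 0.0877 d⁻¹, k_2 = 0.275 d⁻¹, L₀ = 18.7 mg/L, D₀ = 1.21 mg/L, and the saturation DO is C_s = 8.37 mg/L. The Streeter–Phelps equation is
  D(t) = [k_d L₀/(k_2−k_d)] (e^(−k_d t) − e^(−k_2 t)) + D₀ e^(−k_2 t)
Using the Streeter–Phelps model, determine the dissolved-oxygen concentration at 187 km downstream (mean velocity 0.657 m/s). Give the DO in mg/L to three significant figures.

Travel time t = x/v = 187 km / (0.657 m/s) = 187000 m / 0.657 m/s = 284600 s = 3.294 d.
k_d L₀/(k_2−k_d) = 0.0877×18.7/(0.275−0.0877) = 1.640/0.1873 = 8.756 mg/L.
e^(−k_d t) = e^(−0.0877×3.294) = 0.7491; e^(−k_2 t) = e^(−0.275×3.294) = 0.4042.
D = 8.756 × (0.7491 − 0.4042) + 1.21 × 0.4042 = 3.020 + 0.4890 = 3.509 mg/L.
DO = C_s − D = 8.37 − 3.509 = 4.861 mg/L.

DO ≈ 4.86 mg/L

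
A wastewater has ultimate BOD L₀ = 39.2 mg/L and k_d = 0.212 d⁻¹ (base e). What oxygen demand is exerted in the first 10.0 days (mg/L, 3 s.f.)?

y ≈ 34.5 mg/L

y_t = L₀(1 − e^(−k_d t)) = 39.2 × (1 − e^(−0.212×10.0))
= 39.2 × (1 − 0.1200) = 39.2 × 0.8800 = 34.49 mg/L.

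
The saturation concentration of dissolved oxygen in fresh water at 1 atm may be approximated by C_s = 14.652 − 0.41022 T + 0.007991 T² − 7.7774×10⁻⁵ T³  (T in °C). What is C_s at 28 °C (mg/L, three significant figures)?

C_s = 14.652 − 0.41022×28 + 0.007991×28² − 7.7774×10⁻⁵×28³ = 7.723 mg/L.

C_s ≈ 7.72 mg/L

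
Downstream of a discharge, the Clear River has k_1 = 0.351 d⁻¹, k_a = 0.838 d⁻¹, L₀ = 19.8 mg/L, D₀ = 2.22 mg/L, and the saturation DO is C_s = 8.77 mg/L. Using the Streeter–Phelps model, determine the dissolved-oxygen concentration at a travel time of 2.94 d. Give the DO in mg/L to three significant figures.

k_1 L₀/(k_a−k_1) = 0.351×19.8/(0.838−0.351) = 6.950/0.4870 = 14.27 mg/L.
e^(−k_1 t) = e^(−0.351×2.940) = 0.3563; e^(−k_a t) = e^(−0.838×2.940) = 0.08512.
D = 14.27 × (0.3563 − 0.08512) + 2.22 × 0.08512 = 3.870 + 0.1890 = 4.059 mg/L.
DO = C_s − D = 8.77 − 4.059 = 4.711 mg/L.

DO ≈ 4.71 mg/L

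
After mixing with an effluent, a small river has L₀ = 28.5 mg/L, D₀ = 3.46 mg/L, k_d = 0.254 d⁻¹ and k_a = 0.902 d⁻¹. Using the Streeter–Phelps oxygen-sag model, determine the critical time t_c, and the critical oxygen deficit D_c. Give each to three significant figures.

t_c ≈ 1.38 d; D_c ≈ 5.65 mg/L

With k_a/k_d = 3.551 and 1 − D₀(k_a−k_d)/(k_d L₀) = 0.6903,
t_c = ln(3.551 × 0.6903) / (0.902 − 0.254) = ln(2.451) / 0.6480 = 0.8966/0.6480 = 1.384 d.
L(t_c) = L₀ e^(−k_d t_c) = 28.5 × 0.7037 = 20.05 mg/L, and at the critical point k_a D_c = k_d L, so D_c = (0.254/0.902) × 20.05 = 5.647 mg/L.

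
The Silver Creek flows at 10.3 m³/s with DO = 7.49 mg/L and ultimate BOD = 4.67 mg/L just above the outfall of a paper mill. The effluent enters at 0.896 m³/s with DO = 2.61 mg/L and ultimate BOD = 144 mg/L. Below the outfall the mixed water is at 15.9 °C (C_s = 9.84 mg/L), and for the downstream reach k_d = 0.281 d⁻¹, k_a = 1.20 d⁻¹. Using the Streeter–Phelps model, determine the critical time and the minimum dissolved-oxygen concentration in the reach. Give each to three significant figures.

t_c ≈ 0.670 d; minimum DO ≈ 6.77 mg/L

Mixed DO = (10.3×7.49 + 0.896×2.61)/(10.3+0.896) = 79.49/11.20 = 7.099 mg/L.
Mixed L₀ = (10.3×4.67 + 0.896×144)/(11.20) = 177.1/11.20 = 15.82 mg/L.
Initial deficit D₀ = C_s − DO₀ = 9.84 − 7.099 = 2.741 mg/L.
t_c = (1/0.9190) ln[(1.20/0.281)(1 − 2.741×0.9190/(0.281×15.82))] = 1.088 × ln(1.851) = 0.6700 d.
D_c = (0.281/1.20) × 15.82 × e^(−0.281×0.6700) = 0.2342 × 15.82 × 0.8284 = 3.069 mg/L.
Minimum DO = 9.84 − 3.069 = 6.771 mg/L.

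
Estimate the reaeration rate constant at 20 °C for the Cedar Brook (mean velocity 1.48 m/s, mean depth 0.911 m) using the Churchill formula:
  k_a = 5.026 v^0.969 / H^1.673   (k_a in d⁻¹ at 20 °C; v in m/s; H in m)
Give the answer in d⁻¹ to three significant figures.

k_a = 5.026 × 1.48^0.969 / 0.911^1.673 = 5.026 × 1.462 / 0.8556 = 8.589 d⁻¹.

k_a ≈ 8.59 d⁻¹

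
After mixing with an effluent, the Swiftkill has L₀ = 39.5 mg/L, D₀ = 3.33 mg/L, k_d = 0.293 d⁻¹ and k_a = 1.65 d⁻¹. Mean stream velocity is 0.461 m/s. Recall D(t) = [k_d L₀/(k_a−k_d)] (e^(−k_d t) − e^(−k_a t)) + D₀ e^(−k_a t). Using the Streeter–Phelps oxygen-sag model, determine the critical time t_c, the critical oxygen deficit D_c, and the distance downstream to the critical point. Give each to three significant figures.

At the critical point dD/dt = 0, so k_d L₀ e^(−k_d t) = k_a D. Substituting D(t) from the Streeter–Phelps equation and solving for t gives
t_c = ln[(k_a/k_d)(1 − D₀(k_a−k_d)/(k_d L₀))] / (k_a−k_d).
Here k_a−k_d = 1.357 d⁻¹ and 1 − D₀(k_a−k_d)/(k_d L₀) = 1 − 3.33×1.357/(0.293×39.5) = 0.6096, so
t_c = ln(5.631 × 0.6096) / 1.357 = 1.233 / 1.357 = 0.9089 d.
D_c = (k_d/k_a) L₀ e^(−k_d t_c) = (0.293/1.65) × 39.5 × e^(−0.293×0.9089) = 0.1776 × 39.5 × 0.7662 = 5.374 mg/L.
x_c = v t_c = 0.461 m/s × 0.9089 d × 86400 s/d = 36200 m ≈ 36.2 km.

t_c ≈ 0.909 d; D_c ≈ 5.37 mg/L; x_c ≈ 36.2 km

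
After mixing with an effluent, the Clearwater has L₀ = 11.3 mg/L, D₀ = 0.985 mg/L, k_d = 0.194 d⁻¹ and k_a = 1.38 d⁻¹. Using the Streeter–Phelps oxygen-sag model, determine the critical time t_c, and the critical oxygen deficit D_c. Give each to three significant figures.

t_c = [1/(k_a−k_d)] ln[(k_a/k_d)(1 − D₀(k_a−k_d)/(k_d L₀))]
= [1/(1.38−0.194)] ln[(1.38/0.194)(1 − 0.985×1.186/(0.194×11.3))]
= (1/1.186) ln[7.113 × 0.4671] = 0.8432 × ln(3.323) = 0.8432 × 1.201 = 1.012 d.
D_c = (k_d/k_a) L₀ e^(−k_d t_c) = (0.194/1.38) × 11.3 × e^(−0.194×1.012) = 0.1406 × 11.3 × 0.8217 = 1.305 mg/L.

t_c ≈ 1.01 d; D_c ≈ 1.31 mg/L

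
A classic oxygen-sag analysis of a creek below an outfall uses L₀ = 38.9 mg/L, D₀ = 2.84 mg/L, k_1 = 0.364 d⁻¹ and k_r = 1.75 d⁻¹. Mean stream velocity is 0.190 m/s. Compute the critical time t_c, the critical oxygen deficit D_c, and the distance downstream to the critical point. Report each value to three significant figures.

t_c ≈ 0.898 d; D_c ≈ 5.84 mg/L; x_c ≈ 14.7 km

At the critical point dD/dt = 0, so k_1 L₀ e^(−k_1 t) = k_r D. Substituting D(t) from the Streeter–Phelps equation and solving for t gives
t_c = ln[(k_r/k_1)(1 − D₀(k_r−k_1)/(k_1 L₀))] / (k_r−k_1).
Here k_r−k_1 = 1.386 d⁻¹ and 1 − D₀(k_r−k_1)/(k_1 L₀) = 1 − 2.84×1.386/(0.364×38.9) = 0.7220, so
t_c = ln(4.808 × 0.7220) / 1.386 = 1.244 / 1.386 = 0.8979 d.
L(t_c) = L₀ e^(−k_1 t_c) = 38.9 × 0.7212 = 28.05 mg/L, and at the critical point k_r D_c = k_1 L, so D_c = (0.364/1.75) × 28.05 = 5.835 mg/L.
x_c = v t_c = 0.190 m/s × 0.8979 d × 86400 s/d = 14740 m ≈ 14.7 km.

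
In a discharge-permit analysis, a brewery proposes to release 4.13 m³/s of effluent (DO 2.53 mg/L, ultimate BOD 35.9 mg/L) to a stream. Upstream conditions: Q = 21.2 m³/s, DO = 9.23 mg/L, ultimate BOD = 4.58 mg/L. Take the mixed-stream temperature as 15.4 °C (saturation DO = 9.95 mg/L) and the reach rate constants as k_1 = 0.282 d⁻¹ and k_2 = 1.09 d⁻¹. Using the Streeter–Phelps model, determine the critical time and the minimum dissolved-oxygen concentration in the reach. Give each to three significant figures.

t_c ≈ 0.723 d; minimum DO ≈ 7.91 mg/L

Mixed DO = (21.2×9.23 + 4.13×2.53)/(21.2+4.13) = 206.1/25.33 = 8.138 mg/L.
Mixed L₀ = (21.2×4.58 + 4.13×35.9)/(25.33) = 245.4/25.33 = 9.687 mg/L.
Initial deficit D₀ = C_s − DO₀ = 9.95 − 8.138 = 1.812 mg/L.
t_c = (1/0.8080) ln[(1.09/0.282)(1 − 1.812×0.8080/(0.282×9.687))] = 1.238 × ln(1.793) = 0.7227 d.
D_c = (0.282/1.09) × 9.687 × e^(−0.282×0.7227) = 0.2587 × 9.687 × 0.8156 = 2.044 mg/L.
Minimum DO = 9.95 − 2.044 = 7.906 mg/L.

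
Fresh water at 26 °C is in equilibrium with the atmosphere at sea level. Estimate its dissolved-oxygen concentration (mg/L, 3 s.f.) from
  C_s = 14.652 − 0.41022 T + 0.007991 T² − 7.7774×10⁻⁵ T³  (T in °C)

C_s ≈ 8.02 mg/L

C_s = 14.652 − 0.41022×26 + 0.007991×26² − 7.7774×10⁻⁵×26³ = 8.021 mg/L.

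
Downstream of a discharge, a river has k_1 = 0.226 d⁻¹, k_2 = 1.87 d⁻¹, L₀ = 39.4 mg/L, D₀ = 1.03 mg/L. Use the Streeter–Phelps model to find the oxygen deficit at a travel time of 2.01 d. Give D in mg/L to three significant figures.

k_1 L₀/(k_2−k_1) = 0.226×39.4/(1.87−0.226) = 8.904/1.644 = 5.416 mg/L.
e^(−k_1 t) = e^(−0.226×2.010) = 0.6349; e^(−k_2 t) = e^(−1.87×2.010) = 0.02331.
D = 5.416 × (0.6349 − 0.02331) + 1.03 × 0.02331 = 3.313 + 0.02401 = 3.337 mg/L.

D ≈ 3.34 mg/L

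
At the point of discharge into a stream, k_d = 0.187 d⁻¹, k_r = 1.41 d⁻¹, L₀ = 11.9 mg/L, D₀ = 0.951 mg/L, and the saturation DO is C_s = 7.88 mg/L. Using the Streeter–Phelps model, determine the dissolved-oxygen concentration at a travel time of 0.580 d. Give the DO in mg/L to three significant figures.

k_d L₀/(k_r−k_d) = 0.187×11.9/(1.41−0.187) = 2.225/1.223 = 1.820 mg/L.
e^(−k_d t) = e^(−0.187×0.5800) = 0.8972; e^(−k_r t) = e^(−1.41×0.5800) = 0.4414.
D = 1.820 × (0.8972 − 0.4414) + 0.951 × 0.4414 = 0.8294 + 0.4198 = 1.249 mg/L.
DO = C_s − D = 7.88 − 1.249 = 6.631 mg/L.

DO ≈ 6.63 mg/L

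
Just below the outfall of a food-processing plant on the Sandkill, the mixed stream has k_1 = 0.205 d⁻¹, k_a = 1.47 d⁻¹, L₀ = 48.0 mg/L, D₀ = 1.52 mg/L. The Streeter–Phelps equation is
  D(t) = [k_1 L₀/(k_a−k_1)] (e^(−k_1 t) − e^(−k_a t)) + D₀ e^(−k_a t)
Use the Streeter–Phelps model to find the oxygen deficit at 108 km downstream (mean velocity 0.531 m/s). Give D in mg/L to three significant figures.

Travel time t = x/v = 108 km / (0.531 m/s) = 108000 m / 0.531 m/s = 203400 s = 2.354 d.
k_1 L₀/(k_a−k_1) = 0.205×48.0/(1.47−0.205) = 9.840/1.265 = 7.779 mg/L.
e^(−k_1 t) = e^(−0.205×2.354) = 0.6172; e^(−k_a t) = e^(−1.47×2.354) = 0.03142.
D = 7.779 × (0.6172 − 0.03142) + 1.52 × 0.03142 = 4.557 + 0.04775 = 4.604 mg/L.

D ≈ 4.60 mg/L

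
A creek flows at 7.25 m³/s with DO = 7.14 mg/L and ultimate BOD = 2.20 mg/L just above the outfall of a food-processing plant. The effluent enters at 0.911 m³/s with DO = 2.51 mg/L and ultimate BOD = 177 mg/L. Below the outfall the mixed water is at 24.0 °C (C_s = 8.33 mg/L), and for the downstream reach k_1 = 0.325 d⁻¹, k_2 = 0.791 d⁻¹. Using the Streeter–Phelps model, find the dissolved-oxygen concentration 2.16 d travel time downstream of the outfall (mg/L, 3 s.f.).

DO ≈ 3.26 mg/L

Mixed DO = (7.25×7.14 + 0.911×2.51)/(7.25+0.911) = 54.05/8.161 = 6.623 mg/L.
Mixed L₀ = (7.25×2.20 + 0.911×177)/(8.161) = 177.2/8.161 = 21.71 mg/L.
Initial deficit D₀ = C_s − DO₀ = 8.33 − 6.623 = 1.707 mg/L.
D(2.16) = [0.325×21.71/(0.791−0.325)](e^(−0.325×2.16) − e^(−0.791×2.16)) + 1.707 e^(−0.791×2.16)
= 15.14 × (0.4956 − 0.1811) + 1.707 × 0.1811 = 5.071 mg/L.
DO = 8.33 − 5.071 = 3.259 mg/L.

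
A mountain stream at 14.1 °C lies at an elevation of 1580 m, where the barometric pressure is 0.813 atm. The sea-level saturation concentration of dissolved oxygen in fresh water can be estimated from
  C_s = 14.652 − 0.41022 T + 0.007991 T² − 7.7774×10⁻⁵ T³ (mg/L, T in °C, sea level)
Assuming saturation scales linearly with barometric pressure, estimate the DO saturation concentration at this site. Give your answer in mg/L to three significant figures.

At sea level: C_s = 14.652 − 0.41022×14.1 + 0.007991×14.1² − 7.7774×10⁻⁵×14.1³ = 10.24 mg/L.
Pressure correction: C_s' = 10.24 × 0.813 = 8.324 mg/L.

C_s ≈ 8.32 mg/L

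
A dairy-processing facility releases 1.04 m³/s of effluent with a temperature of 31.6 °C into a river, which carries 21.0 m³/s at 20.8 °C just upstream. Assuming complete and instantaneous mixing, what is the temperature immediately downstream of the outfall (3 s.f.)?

21.3 °C

Flow-weighted mixing: C = (Q_r C_r + Q_w C_w)/(Q_r + Q_w)
= (21.0×20.8 + 1.04×31.6)/(21.0 + 1.04) = 469.7/22.04 = 21.31 °C.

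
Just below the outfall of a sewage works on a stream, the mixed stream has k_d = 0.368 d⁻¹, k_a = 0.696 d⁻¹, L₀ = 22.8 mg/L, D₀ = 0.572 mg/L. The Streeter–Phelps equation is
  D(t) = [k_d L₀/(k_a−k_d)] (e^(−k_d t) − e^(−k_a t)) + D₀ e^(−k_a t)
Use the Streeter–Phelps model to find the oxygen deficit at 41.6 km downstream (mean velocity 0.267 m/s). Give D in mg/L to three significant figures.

D ≈ 6.04 mg/L

Travel time t = x/v = 41.6 km / (0.267 m/s) = 41600 m / 0.267 m/s = 155800 s = 1.803 d.
k_d L₀/(k_a−k_d) = 0.368×22.8/(0.696−0.368) = 8.390/0.3280 = 25.58 mg/L.
e^(−k_d t) = e^(−0.368×1.803) = 0.5150; e^(−k_a t) = e^(−0.696×1.803) = 0.2850.
D = 25.58 × (0.5150 − 0.2850) + 0.572 × 0.2850 = 5.882 + 0.1630 = 6.045 mg/L.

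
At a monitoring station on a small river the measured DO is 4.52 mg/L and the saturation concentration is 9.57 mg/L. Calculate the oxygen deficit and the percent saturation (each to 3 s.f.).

D = C_s − C = 9.57 − 4.52 = 5.05 mg/L.
% saturation = 4.52/9.57 × 100 = 47.2 %.

D ≈ 5.05 mg/L; 47.2 % saturation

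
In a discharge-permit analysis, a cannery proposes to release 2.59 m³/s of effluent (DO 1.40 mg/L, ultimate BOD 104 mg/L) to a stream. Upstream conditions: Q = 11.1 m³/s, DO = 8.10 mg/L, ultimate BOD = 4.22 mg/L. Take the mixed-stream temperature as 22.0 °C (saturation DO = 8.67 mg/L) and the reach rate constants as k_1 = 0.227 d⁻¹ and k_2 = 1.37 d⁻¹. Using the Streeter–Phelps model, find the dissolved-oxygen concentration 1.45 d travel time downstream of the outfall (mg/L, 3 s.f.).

Mixed DO = (11.1×8.10 + 2.59×1.40)/(11.1+2.59) = 93.54/13.69 = 6.832 mg/L.
Mixed L₀ = (11.1×4.22 + 2.59×104)/(13.69) = 316.2/13.69 = 23.10 mg/L.
Initial deficit D₀ = C_s − DO₀ = 8.67 − 6.832 = 1.838 mg/L.
D(1.45) = [0.227×23.10/(1.37−0.227)](e^(−0.227×1.45) − e^(−1.37×1.45)) + 1.838 e^(−1.37×1.45)
= 4.587 × (0.7195 − 0.1372) + 1.838 × 0.1372 = 2.923 mg/L.
DO = 8.67 − 2.923 = 5.747 mg/L.

DO ≈ 5.75 mg/L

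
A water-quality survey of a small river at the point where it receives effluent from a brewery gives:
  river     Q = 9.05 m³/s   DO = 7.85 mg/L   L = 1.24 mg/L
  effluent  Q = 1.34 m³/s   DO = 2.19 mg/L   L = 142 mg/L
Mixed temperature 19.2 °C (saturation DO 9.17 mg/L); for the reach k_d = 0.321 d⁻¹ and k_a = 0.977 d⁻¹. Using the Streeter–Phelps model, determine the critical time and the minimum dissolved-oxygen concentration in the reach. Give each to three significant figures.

Mixed DO = (9.05×7.85 + 1.34×2.19)/(9.05+1.34) = 73.98/10.39 = 7.120 mg/L.
Mixed L₀ = (9.05×1.24 + 1.34×142)/(10.39) = 201.5/10.39 = 19.39 mg/L.
Initial deficit D₀ = C_s − DO₀ = 9.17 − 7.120 = 2.050 mg/L.
t_c = (1/0.6560) ln[(0.977/0.321)(1 − 2.050×0.6560/(0.321×19.39))] = 1.524 × ln(2.386) = 1.326 d.
D_c = (0.321/0.977) × 19.39 × e^(−0.321×1.326) = 0.3286 × 19.39 × 0.6534 = 4.163 mg/L.
Minimum DO = 9.17 − 4.163 = 5.007 mg/L.

t_c ≈ 1.33 d; minimum DO ≈ 5.01 mg/L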